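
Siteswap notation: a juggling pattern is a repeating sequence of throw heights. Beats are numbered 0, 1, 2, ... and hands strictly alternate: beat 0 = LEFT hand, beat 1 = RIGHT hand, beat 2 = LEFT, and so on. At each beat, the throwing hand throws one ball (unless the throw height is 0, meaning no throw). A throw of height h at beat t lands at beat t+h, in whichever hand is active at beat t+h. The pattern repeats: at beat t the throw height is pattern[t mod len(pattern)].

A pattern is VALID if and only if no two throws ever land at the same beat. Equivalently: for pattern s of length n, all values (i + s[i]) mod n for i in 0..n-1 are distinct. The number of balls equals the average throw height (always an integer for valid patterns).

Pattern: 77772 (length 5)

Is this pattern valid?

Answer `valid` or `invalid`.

Answer: valid

Derivation:
i=0: (i + s[i]) mod n = (0 + 7) mod 5 = 2
i=1: (i + s[i]) mod n = (1 + 7) mod 5 = 3
i=2: (i + s[i]) mod n = (2 + 7) mod 5 = 4
i=3: (i + s[i]) mod n = (3 + 7) mod 5 = 0
i=4: (i + s[i]) mod n = (4 + 2) mod 5 = 1
Residues: [2, 3, 4, 0, 1], distinct: True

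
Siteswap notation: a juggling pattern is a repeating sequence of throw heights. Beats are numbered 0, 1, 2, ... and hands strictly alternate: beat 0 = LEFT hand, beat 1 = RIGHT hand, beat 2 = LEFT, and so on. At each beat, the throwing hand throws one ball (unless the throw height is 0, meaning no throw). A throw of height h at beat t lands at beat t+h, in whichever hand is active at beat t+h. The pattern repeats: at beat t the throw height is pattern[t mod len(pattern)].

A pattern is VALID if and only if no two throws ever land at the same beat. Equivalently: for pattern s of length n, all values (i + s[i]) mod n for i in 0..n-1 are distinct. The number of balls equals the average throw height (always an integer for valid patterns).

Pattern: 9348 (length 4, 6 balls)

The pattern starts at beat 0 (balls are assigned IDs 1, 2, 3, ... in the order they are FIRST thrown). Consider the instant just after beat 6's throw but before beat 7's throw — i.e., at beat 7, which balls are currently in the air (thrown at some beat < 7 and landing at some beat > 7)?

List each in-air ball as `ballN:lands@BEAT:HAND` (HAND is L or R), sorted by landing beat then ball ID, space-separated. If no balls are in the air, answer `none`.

Answer: ball5:lands@8:L ball1:lands@9:R ball3:lands@10:L ball4:lands@11:R ball2:lands@13:R

Derivation:
Beat 0 (L): throw ball1 h=9 -> lands@9:R; in-air after throw: [b1@9:R]
Beat 1 (R): throw ball2 h=3 -> lands@4:L; in-air after throw: [b2@4:L b1@9:R]
Beat 2 (L): throw ball3 h=4 -> lands@6:L; in-air after throw: [b2@4:L b3@6:L b1@9:R]
Beat 3 (R): throw ball4 h=8 -> lands@11:R; in-air after throw: [b2@4:L b3@6:L b1@9:R b4@11:R]
Beat 4 (L): throw ball2 h=9 -> lands@13:R; in-air after throw: [b3@6:L b1@9:R b4@11:R b2@13:R]
Beat 5 (R): throw ball5 h=3 -> lands@8:L; in-air after throw: [b3@6:L b5@8:L b1@9:R b4@11:R b2@13:R]
Beat 6 (L): throw ball3 h=4 -> lands@10:L; in-air after throw: [b5@8:L b1@9:R b3@10:L b4@11:R b2@13:R]
Beat 7 (R): throw ball6 h=8 -> lands@15:R; in-air after throw: [b5@8:L b1@9:R b3@10:L b4@11:R b2@13:R b6@15:R]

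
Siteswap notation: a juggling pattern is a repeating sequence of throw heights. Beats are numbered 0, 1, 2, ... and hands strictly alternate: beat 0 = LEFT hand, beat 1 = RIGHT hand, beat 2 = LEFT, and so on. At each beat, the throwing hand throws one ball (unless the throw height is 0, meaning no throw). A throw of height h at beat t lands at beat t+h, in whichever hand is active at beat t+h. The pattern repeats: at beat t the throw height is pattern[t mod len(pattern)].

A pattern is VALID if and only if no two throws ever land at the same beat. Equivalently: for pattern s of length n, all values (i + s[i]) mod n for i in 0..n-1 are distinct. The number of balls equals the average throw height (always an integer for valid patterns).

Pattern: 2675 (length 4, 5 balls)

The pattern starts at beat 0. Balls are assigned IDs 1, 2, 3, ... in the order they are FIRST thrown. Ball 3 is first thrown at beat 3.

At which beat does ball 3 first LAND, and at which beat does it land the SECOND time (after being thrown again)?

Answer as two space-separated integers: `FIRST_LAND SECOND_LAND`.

Answer: 8 10

Derivation:
Beat 0 (L): throw ball1 h=2 -> lands@2:L; in-air after throw: [b1@2:L]
Beat 1 (R): throw ball2 h=6 -> lands@7:R; in-air after throw: [b1@2:L b2@7:R]
Beat 2 (L): throw ball1 h=7 -> lands@9:R; in-air after throw: [b2@7:R b1@9:R]
Beat 3 (R): throw ball3 h=5 -> lands@8:L; in-air after throw: [b2@7:R b3@8:L b1@9:R]
Beat 4 (L): throw ball4 h=2 -> lands@6:L; in-air after throw: [b4@6:L b2@7:R b3@8:L b1@9:R]
Beat 5 (R): throw ball5 h=6 -> lands@11:R; in-air after throw: [b4@6:L b2@7:R b3@8:L b1@9:R b5@11:R]
Beat 6 (L): throw ball4 h=7 -> lands@13:R; in-air after throw: [b2@7:R b3@8:L b1@9:R b5@11:R b4@13:R]
Beat 7 (R): throw ball2 h=5 -> lands@12:L; in-air after throw: [b3@8:L b1@9:R b5@11:R b2@12:L b4@13:R]
Beat 8 (L): throw ball3 h=2 -> lands@10:L; in-air after throw: [b1@9:R b3@10:L b5@11:R b2@12:L b4@13:R]
Beat 9 (R): throw ball1 h=6 -> lands@15:R; in-air after throw: [b3@10:L b5@11:R b2@12:L b4@13:R b1@15:R]
Beat 10 (L): throw ball3 h=7 -> lands@17:R; in-air after throw: [b5@11:R b2@12:L b4@13:R b1@15:R b3@17:R]
Ball 3: thrown@3 h=5 -> first land @8; rethrown@8 h=2 -> second land @10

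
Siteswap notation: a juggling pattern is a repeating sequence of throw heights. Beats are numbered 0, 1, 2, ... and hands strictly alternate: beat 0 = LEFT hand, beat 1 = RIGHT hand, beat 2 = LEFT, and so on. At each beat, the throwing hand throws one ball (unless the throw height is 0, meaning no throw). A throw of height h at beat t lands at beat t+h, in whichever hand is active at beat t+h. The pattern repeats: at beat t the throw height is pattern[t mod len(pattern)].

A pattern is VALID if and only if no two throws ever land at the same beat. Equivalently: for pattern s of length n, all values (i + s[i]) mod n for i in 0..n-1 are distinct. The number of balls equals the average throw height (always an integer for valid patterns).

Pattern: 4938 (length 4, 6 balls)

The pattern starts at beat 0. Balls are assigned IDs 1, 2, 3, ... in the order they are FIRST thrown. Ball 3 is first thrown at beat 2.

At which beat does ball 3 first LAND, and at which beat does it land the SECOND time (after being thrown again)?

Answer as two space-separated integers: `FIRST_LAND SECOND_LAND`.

Beat 0 (L): throw ball1 h=4 -> lands@4:L; in-air after throw: [b1@4:L]
Beat 1 (R): throw ball2 h=9 -> lands@10:L; in-air after throw: [b1@4:L b2@10:L]
Beat 2 (L): throw ball3 h=3 -> lands@5:R; in-air after throw: [b1@4:L b3@5:R b2@10:L]
Beat 3 (R): throw ball4 h=8 -> lands@11:R; in-air after throw: [b1@4:L b3@5:R b2@10:L b4@11:R]
Beat 4 (L): throw ball1 h=4 -> lands@8:L; in-air after throw: [b3@5:R b1@8:L b2@10:L b4@11:R]
Beat 5 (R): throw ball3 h=9 -> lands@14:L; in-air after throw: [b1@8:L b2@10:L b4@11:R b3@14:L]
Beat 6 (L): throw ball5 h=3 -> lands@9:R; in-air after throw: [b1@8:L b5@9:R b2@10:L b4@11:R b3@14:L]
Beat 7 (R): throw ball6 h=8 -> lands@15:R; in-air after throw: [b1@8:L b5@9:R b2@10:L b4@11:R b3@14:L b6@15:R]
Beat 8 (L): throw ball1 h=4 -> lands@12:L; in-air after throw: [b5@9:R b2@10:L b4@11:R b1@12:L b3@14:L b6@15:R]
Beat 9 (R): throw ball5 h=9 -> lands@18:L; in-air after throw: [b2@10:L b4@11:R b1@12:L b3@14:L b6@15:R b5@18:L]
Beat 10 (L): throw ball2 h=3 -> lands@13:R; in-air after throw: [b4@11:R b1@12:L b2@13:R b3@14:L b6@15:R b5@18:L]
Beat 11 (R): throw ball4 h=8 -> lands@19:R; in-air after throw: [b1@12:L b2@13:R b3@14:L b6@15:R b5@18:L b4@19:R]
Beat 12 (L): throw ball1 h=4 -> lands@16:L; in-air after throw: [b2@13:R b3@14:L b6@15:R b1@16:L b5@18:L b4@19:R]
Beat 13 (R): throw ball2 h=9 -> lands@22:L; in-air after throw: [b3@14:L b6@15:R b1@16:L b5@18:L b4@19:R b2@22:L]
Beat 14 (L): throw ball3 h=3 -> lands@17:R; in-air after throw: [b6@15:R b1@16:L b3@17:R b5@18:L b4@19:R b2@22:L]
Ball 3: thrown@2 h=3 -> first land @5; rethrown@5 h=9 -> second land @14

Answer: 5 14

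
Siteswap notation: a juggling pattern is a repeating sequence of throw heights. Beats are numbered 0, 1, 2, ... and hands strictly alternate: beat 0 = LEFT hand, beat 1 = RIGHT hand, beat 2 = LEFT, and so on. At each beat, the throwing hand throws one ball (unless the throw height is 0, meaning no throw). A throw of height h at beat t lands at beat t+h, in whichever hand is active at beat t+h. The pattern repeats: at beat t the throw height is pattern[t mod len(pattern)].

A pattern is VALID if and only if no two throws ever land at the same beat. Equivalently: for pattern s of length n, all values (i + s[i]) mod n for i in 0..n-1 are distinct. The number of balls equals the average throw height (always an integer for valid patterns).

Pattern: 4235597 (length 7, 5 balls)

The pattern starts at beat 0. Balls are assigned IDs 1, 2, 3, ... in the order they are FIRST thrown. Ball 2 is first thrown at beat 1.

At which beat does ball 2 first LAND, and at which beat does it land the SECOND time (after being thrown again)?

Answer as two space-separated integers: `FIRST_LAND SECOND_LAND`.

Beat 0 (L): throw ball1 h=4 -> lands@4:L; in-air after throw: [b1@4:L]
Beat 1 (R): throw ball2 h=2 -> lands@3:R; in-air after throw: [b2@3:R b1@4:L]
Beat 2 (L): throw ball3 h=3 -> lands@5:R; in-air after throw: [b2@3:R b1@4:L b3@5:R]
Beat 3 (R): throw ball2 h=5 -> lands@8:L; in-air after throw: [b1@4:L b3@5:R b2@8:L]
Beat 4 (L): throw ball1 h=5 -> lands@9:R; in-air after throw: [b3@5:R b2@8:L b1@9:R]
Beat 5 (R): throw ball3 h=9 -> lands@14:L; in-air after throw: [b2@8:L b1@9:R b3@14:L]
Beat 6 (L): throw ball4 h=7 -> lands@13:R; in-air after throw: [b2@8:L b1@9:R b4@13:R b3@14:L]
Beat 7 (R): throw ball5 h=4 -> lands@11:R; in-air after throw: [b2@8:L b1@9:R b5@11:R b4@13:R b3@14:L]
Beat 8 (L): throw ball2 h=2 -> lands@10:L; in-air after throw: [b1@9:R b2@10:L b5@11:R b4@13:R b3@14:L]
Ball 2: thrown@1 h=2 -> first land @3; rethrown@3 h=5 -> second land @8

Answer: 3 8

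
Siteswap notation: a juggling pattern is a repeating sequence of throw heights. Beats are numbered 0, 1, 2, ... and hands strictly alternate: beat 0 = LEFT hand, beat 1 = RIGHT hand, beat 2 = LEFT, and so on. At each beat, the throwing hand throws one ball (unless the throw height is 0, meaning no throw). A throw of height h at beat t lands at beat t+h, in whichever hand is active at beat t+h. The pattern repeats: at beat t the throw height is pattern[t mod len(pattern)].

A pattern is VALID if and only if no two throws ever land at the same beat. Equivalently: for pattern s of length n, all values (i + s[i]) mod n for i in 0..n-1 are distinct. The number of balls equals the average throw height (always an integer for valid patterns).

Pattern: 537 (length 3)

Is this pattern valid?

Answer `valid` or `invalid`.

Answer: valid

Derivation:
i=0: (i + s[i]) mod n = (0 + 5) mod 3 = 2
i=1: (i + s[i]) mod n = (1 + 3) mod 3 = 1
i=2: (i + s[i]) mod n = (2 + 7) mod 3 = 0
Residues: [2, 1, 0], distinct: True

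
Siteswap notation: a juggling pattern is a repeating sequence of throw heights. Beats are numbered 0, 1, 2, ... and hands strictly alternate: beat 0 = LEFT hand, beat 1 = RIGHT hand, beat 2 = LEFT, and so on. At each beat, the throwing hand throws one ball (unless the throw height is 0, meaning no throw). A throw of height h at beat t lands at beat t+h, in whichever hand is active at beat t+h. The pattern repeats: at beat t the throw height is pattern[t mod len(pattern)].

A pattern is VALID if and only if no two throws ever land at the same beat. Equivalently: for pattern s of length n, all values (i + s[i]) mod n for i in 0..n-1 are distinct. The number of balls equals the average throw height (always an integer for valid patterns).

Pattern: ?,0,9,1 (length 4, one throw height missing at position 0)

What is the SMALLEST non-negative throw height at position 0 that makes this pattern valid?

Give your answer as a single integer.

Answer: 2

Derivation:
i=0: s[i]=? (unknown)
i=1: (1 + 0) mod 4 = 1
i=2: (2 + 9) mod 4 = 3
i=3: (3 + 1) mod 4 = 0
Known residues: [0, 1, 3]; need a permutation of 0..3, so missing residue r = 2
Need (0 + s) mod 4 = 2; smallest s = (2 - 0) mod 4 = 2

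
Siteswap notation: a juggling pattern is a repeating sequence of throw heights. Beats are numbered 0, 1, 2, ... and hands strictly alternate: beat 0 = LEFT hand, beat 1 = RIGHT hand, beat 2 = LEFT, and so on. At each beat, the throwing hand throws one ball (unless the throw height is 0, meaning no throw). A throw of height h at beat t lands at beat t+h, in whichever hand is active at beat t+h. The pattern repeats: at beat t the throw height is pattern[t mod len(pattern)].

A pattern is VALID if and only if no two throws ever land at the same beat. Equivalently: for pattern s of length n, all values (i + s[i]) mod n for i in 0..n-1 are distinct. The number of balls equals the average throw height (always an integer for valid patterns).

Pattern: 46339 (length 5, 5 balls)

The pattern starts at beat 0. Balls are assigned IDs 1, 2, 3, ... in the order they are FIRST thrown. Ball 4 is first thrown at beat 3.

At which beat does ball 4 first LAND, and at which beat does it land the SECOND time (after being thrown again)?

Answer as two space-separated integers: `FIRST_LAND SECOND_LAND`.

Answer: 6 12

Derivation:
Beat 0 (L): throw ball1 h=4 -> lands@4:L; in-air after throw: [b1@4:L]
Beat 1 (R): throw ball2 h=6 -> lands@7:R; in-air after throw: [b1@4:L b2@7:R]
Beat 2 (L): throw ball3 h=3 -> lands@5:R; in-air after throw: [b1@4:L b3@5:R b2@7:R]
Beat 3 (R): throw ball4 h=3 -> lands@6:L; in-air after throw: [b1@4:L b3@5:R b4@6:L b2@7:R]
Beat 4 (L): throw ball1 h=9 -> lands@13:R; in-air after throw: [b3@5:R b4@6:L b2@7:R b1@13:R]
Beat 5 (R): throw ball3 h=4 -> lands@9:R; in-air after throw: [b4@6:L b2@7:R b3@9:R b1@13:R]
Beat 6 (L): throw ball4 h=6 -> lands@12:L; in-air after throw: [b2@7:R b3@9:R b4@12:L b1@13:R]
Beat 7 (R): throw ball2 h=3 -> lands@10:L; in-air after throw: [b3@9:R b2@10:L b4@12:L b1@13:R]
Beat 8 (L): throw ball5 h=3 -> lands@11:R; in-air after throw: [b3@9:R b2@10:L b5@11:R b4@12:L b1@13:R]
Beat 9 (R): throw ball3 h=9 -> lands@18:L; in-air after throw: [b2@10:L b5@11:R b4@12:L b1@13:R b3@18:L]
Beat 10 (L): throw ball2 h=4 -> lands@14:L; in-air after throw: [b5@11:R b4@12:L b1@13:R b2@14:L b3@18:L]
Beat 11 (R): throw ball5 h=6 -> lands@17:R; in-air after throw: [b4@12:L b1@13:R b2@14:L b5@17:R b3@18:L]
Beat 12 (L): throw ball4 h=3 -> lands@15:R; in-air after throw: [b1@13:R b2@14:L b4@15:R b5@17:R b3@18:L]
Ball 4: thrown@3 h=3 -> first land @6; rethrown@6 h=6 -> second land @12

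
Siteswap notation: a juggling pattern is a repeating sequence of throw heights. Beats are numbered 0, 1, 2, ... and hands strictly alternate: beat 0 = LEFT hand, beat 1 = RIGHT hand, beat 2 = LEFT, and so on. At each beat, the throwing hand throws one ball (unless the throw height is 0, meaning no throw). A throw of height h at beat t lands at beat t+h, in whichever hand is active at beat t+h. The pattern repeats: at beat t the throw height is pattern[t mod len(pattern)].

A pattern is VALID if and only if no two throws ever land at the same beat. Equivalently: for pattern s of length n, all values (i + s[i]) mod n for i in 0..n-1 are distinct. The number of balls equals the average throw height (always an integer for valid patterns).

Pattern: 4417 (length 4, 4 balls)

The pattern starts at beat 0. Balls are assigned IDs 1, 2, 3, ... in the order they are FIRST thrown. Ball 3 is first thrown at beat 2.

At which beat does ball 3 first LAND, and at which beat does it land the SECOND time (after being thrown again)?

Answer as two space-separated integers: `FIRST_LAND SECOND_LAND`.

Beat 0 (L): throw ball1 h=4 -> lands@4:L; in-air after throw: [b1@4:L]
Beat 1 (R): throw ball2 h=4 -> lands@5:R; in-air after throw: [b1@4:L b2@5:R]
Beat 2 (L): throw ball3 h=1 -> lands@3:R; in-air after throw: [b3@3:R b1@4:L b2@5:R]
Beat 3 (R): throw ball3 h=7 -> lands@10:L; in-air after throw: [b1@4:L b2@5:R b3@10:L]
Beat 4 (L): throw ball1 h=4 -> lands@8:L; in-air after throw: [b2@5:R b1@8:L b3@10:L]
Beat 5 (R): throw ball2 h=4 -> lands@9:R; in-air after throw: [b1@8:L b2@9:R b3@10:L]
Beat 6 (L): throw ball4 h=1 -> lands@7:R; in-air after throw: [b4@7:R b1@8:L b2@9:R b3@10:L]
Beat 7 (R): throw ball4 h=7 -> lands@14:L; in-air after throw: [b1@8:L b2@9:R b3@10:L b4@14:L]
Beat 8 (L): throw ball1 h=4 -> lands@12:L; in-air after throw: [b2@9:R b3@10:L b1@12:L b4@14:L]
Beat 9 (R): throw ball2 h=4 -> lands@13:R; in-air after throw: [b3@10:L b1@12:L b2@13:R b4@14:L]
Beat 10 (L): throw ball3 h=1 -> lands@11:R; in-air after throw: [b3@11:R b1@12:L b2@13:R b4@14:L]
Ball 3: thrown@2 h=1 -> first land @3; rethrown@3 h=7 -> second land @10

Answer: 3 10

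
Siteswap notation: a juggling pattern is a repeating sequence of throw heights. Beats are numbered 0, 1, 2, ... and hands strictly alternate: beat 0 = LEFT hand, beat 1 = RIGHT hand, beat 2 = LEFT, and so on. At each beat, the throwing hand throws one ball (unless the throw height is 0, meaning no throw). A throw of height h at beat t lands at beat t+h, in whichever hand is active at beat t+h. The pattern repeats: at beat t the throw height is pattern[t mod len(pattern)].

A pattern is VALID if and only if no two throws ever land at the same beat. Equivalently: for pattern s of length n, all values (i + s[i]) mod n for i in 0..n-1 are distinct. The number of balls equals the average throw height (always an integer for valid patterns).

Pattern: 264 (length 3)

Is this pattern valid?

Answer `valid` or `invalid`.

i=0: (i + s[i]) mod n = (0 + 2) mod 3 = 2
i=1: (i + s[i]) mod n = (1 + 6) mod 3 = 1
i=2: (i + s[i]) mod n = (2 + 4) mod 3 = 0
Residues: [2, 1, 0], distinct: True

Answer: valid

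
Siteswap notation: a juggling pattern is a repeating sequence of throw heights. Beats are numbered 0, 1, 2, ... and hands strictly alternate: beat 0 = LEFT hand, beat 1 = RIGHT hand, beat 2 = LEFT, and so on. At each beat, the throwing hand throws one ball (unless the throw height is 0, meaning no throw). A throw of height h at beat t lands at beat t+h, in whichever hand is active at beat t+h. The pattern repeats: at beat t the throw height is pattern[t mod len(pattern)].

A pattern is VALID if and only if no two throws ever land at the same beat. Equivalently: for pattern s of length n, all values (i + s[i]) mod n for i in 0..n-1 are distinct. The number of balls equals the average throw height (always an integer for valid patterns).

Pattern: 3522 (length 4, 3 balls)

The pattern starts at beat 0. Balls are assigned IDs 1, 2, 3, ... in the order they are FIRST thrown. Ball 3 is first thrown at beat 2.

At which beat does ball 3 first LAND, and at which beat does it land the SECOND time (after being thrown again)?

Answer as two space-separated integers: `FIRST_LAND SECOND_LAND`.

Beat 0 (L): throw ball1 h=3 -> lands@3:R; in-air after throw: [b1@3:R]
Beat 1 (R): throw ball2 h=5 -> lands@6:L; in-air after throw: [b1@3:R b2@6:L]
Beat 2 (L): throw ball3 h=2 -> lands@4:L; in-air after throw: [b1@3:R b3@4:L b2@6:L]
Beat 3 (R): throw ball1 h=2 -> lands@5:R; in-air after throw: [b3@4:L b1@5:R b2@6:L]
Beat 4 (L): throw ball3 h=3 -> lands@7:R; in-air after throw: [b1@5:R b2@6:L b3@7:R]
Beat 5 (R): throw ball1 h=5 -> lands@10:L; in-air after throw: [b2@6:L b3@7:R b1@10:L]
Beat 6 (L): throw ball2 h=2 -> lands@8:L; in-air after throw: [b3@7:R b2@8:L b1@10:L]
Beat 7 (R): throw ball3 h=2 -> lands@9:R; in-air after throw: [b2@8:L b3@9:R b1@10:L]
Ball 3: thrown@2 h=2 -> first land @4; rethrown@4 h=3 -> second land @7

Answer: 4 7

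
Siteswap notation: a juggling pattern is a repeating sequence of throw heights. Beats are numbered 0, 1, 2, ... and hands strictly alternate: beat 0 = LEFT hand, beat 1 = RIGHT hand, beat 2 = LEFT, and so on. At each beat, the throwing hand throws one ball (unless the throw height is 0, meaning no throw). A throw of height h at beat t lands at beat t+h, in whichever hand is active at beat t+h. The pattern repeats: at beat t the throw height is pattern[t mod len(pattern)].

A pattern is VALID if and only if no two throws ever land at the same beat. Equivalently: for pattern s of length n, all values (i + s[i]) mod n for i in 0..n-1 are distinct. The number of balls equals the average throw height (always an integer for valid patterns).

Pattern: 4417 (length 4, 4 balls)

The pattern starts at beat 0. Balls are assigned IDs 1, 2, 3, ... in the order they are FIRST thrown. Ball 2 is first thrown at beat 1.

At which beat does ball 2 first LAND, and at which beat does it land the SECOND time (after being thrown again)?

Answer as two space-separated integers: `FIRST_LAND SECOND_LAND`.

Answer: 5 9

Derivation:
Beat 0 (L): throw ball1 h=4 -> lands@4:L; in-air after throw: [b1@4:L]
Beat 1 (R): throw ball2 h=4 -> lands@5:R; in-air after throw: [b1@4:L b2@5:R]
Beat 2 (L): throw ball3 h=1 -> lands@3:R; in-air after throw: [b3@3:R b1@4:L b2@5:R]
Beat 3 (R): throw ball3 h=7 -> lands@10:L; in-air after throw: [b1@4:L b2@5:R b3@10:L]
Beat 4 (L): throw ball1 h=4 -> lands@8:L; in-air after throw: [b2@5:R b1@8:L b3@10:L]
Beat 5 (R): throw ball2 h=4 -> lands@9:R; in-air after throw: [b1@8:L b2@9:R b3@10:L]
Beat 6 (L): throw ball4 h=1 -> lands@7:R; in-air after throw: [b4@7:R b1@8:L b2@9:R b3@10:L]
Beat 7 (R): throw ball4 h=7 -> lands@14:L; in-air after throw: [b1@8:L b2@9:R b3@10:L b4@14:L]
Beat 8 (L): throw ball1 h=4 -> lands@12:L; in-air after throw: [b2@9:R b3@10:L b1@12:L b4@14:L]
Beat 9 (R): throw ball2 h=4 -> lands@13:R; in-air after throw: [b3@10:L b1@12:L b2@13:R b4@14:L]
Ball 2: thrown@1 h=4 -> first land @5; rethrown@5 h=4 -> second land @9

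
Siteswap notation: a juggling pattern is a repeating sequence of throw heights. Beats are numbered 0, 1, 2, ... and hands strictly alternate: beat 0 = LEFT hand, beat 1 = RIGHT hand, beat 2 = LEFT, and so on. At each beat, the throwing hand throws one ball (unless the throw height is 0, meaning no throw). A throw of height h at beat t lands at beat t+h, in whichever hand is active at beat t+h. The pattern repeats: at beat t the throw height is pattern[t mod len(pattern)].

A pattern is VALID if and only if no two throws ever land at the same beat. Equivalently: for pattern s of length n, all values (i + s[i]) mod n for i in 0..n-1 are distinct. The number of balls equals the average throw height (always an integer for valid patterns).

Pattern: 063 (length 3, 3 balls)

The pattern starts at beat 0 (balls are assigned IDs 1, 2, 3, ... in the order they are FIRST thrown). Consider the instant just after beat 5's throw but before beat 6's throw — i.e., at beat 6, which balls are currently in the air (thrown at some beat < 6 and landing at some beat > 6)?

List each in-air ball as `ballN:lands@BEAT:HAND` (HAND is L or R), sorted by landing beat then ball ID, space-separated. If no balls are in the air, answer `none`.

Beat 1 (R): throw ball1 h=6 -> lands@7:R; in-air after throw: [b1@7:R]
Beat 2 (L): throw ball2 h=3 -> lands@5:R; in-air after throw: [b2@5:R b1@7:R]
Beat 4 (L): throw ball3 h=6 -> lands@10:L; in-air after throw: [b2@5:R b1@7:R b3@10:L]
Beat 5 (R): throw ball2 h=3 -> lands@8:L; in-air after throw: [b1@7:R b2@8:L b3@10:L]

Answer: ball1:lands@7:R ball2:lands@8:L ball3:lands@10:L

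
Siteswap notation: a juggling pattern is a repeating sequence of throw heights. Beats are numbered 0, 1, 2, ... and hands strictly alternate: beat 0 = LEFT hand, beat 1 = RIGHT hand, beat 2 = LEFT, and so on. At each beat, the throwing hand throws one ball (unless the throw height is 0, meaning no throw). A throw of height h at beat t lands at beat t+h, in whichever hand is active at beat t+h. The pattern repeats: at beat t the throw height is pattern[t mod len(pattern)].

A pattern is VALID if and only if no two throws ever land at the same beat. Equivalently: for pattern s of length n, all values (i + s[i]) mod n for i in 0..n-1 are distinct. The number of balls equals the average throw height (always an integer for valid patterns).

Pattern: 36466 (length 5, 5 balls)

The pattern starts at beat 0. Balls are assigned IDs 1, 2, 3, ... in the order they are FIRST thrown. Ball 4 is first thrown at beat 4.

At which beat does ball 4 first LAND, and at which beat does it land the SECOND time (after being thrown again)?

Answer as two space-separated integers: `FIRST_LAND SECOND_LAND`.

Answer: 10 13

Derivation:
Beat 0 (L): throw ball1 h=3 -> lands@3:R; in-air after throw: [b1@3:R]
Beat 1 (R): throw ball2 h=6 -> lands@7:R; in-air after throw: [b1@3:R b2@7:R]
Beat 2 (L): throw ball3 h=4 -> lands@6:L; in-air after throw: [b1@3:R b3@6:L b2@7:R]
Beat 3 (R): throw ball1 h=6 -> lands@9:R; in-air after throw: [b3@6:L b2@7:R b1@9:R]
Beat 4 (L): throw ball4 h=6 -> lands@10:L; in-air after throw: [b3@6:L b2@7:R b1@9:R b4@10:L]
Beat 5 (R): throw ball5 h=3 -> lands@8:L; in-air after throw: [b3@6:L b2@7:R b5@8:L b1@9:R b4@10:L]
Beat 6 (L): throw ball3 h=6 -> lands@12:L; in-air after throw: [b2@7:R b5@8:L b1@9:R b4@10:L b3@12:L]
Beat 7 (R): throw ball2 h=4 -> lands@11:R; in-air after throw: [b5@8:L b1@9:R b4@10:L b2@11:R b3@12:L]
Beat 8 (L): throw ball5 h=6 -> lands@14:L; in-air after throw: [b1@9:R b4@10:L b2@11:R b3@12:L b5@14:L]
Beat 9 (R): throw ball1 h=6 -> lands@15:R; in-air after throw: [b4@10:L b2@11:R b3@12:L b5@14:L b1@15:R]
Beat 10 (L): throw ball4 h=3 -> lands@13:R; in-air after throw: [b2@11:R b3@12:L b4@13:R b5@14:L b1@15:R]
Beat 11 (R): throw ball2 h=6 -> lands@17:R; in-air after throw: [b3@12:L b4@13:R b5@14:L b1@15:R b2@17:R]
Beat 12 (L): throw ball3 h=4 -> lands@16:L; in-air after throw: [b4@13:R b5@14:L b1@15:R b3@16:L b2@17:R]
Beat 13 (R): throw ball4 h=6 -> lands@19:R; in-air after throw: [b5@14:L b1@15:R b3@16:L b2@17:R b4@19:R]
Ball 4: thrown@4 h=6 -> first land @10; rethrown@10 h=3 -> second land @13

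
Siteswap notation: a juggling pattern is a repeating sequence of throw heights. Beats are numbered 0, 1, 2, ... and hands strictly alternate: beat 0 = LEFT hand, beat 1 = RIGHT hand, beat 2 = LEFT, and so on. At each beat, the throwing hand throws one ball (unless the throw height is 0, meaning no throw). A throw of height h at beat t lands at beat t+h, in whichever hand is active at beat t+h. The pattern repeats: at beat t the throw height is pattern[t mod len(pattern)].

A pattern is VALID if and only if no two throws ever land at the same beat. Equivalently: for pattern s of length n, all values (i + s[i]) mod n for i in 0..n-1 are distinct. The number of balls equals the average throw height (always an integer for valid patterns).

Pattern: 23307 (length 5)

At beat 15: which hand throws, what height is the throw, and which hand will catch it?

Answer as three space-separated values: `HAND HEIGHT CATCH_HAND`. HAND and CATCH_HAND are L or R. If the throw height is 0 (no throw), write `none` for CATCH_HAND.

Answer: R 2 R

Derivation:
Beat 15: 15 mod 2 = 1, so hand = R
Throw height = pattern[15 mod 5] = pattern[0] = 2
Lands at beat 15+2=17, 17 mod 2 = 1, so catch hand = R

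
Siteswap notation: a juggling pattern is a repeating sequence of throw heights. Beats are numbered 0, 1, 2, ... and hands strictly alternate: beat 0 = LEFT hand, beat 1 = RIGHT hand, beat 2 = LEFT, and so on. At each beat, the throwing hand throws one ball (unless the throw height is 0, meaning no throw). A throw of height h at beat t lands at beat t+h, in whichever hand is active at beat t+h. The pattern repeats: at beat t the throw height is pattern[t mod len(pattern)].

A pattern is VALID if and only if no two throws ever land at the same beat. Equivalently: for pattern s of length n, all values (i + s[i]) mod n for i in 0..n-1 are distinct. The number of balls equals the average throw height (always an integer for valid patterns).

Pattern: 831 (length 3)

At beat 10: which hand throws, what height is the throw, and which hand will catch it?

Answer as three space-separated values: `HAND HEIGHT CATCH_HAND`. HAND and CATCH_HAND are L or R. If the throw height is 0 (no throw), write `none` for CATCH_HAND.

Answer: L 3 R

Derivation:
Beat 10: 10 mod 2 = 0, so hand = L
Throw height = pattern[10 mod 3] = pattern[1] = 3
Lands at beat 10+3=13, 13 mod 2 = 1, so catch hand = R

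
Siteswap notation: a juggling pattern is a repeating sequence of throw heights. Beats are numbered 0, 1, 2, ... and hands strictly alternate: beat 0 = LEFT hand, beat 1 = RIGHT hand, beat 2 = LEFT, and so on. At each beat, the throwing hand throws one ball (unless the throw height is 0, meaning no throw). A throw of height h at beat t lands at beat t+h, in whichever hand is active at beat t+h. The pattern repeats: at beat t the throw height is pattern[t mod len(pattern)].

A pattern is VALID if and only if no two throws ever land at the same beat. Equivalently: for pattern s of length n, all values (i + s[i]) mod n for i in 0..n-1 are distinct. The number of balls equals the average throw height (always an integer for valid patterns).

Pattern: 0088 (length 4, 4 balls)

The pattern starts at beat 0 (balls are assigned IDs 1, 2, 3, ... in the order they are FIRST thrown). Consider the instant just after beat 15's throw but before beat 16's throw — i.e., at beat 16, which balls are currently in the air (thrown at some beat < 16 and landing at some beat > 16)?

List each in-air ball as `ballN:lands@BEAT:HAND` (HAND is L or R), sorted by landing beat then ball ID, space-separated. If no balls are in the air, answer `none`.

Answer: ball1:lands@18:L ball2:lands@19:R ball3:lands@22:L ball4:lands@23:R

Derivation:
Beat 2 (L): throw ball1 h=8 -> lands@10:L; in-air after throw: [b1@10:L]
Beat 3 (R): throw ball2 h=8 -> lands@11:R; in-air after throw: [b1@10:L b2@11:R]
Beat 6 (L): throw ball3 h=8 -> lands@14:L; in-air after throw: [b1@10:L b2@11:R b3@14:L]
Beat 7 (R): throw ball4 h=8 -> lands@15:R; in-air after throw: [b1@10:L b2@11:R b3@14:L b4@15:R]
Beat 10 (L): throw ball1 h=8 -> lands@18:L; in-air after throw: [b2@11:R b3@14:L b4@15:R b1@18:L]
Beat 11 (R): throw ball2 h=8 -> lands@19:R; in-air after throw: [b3@14:L b4@15:R b1@18:L b2@19:R]
Beat 14 (L): throw ball3 h=8 -> lands@22:L; in-air after throw: [b4@15:R b1@18:L b2@19:R b3@22:L]
Beat 15 (R): throw ball4 h=8 -> lands@23:R; in-air after throw: [b1@18:L b2@19:R b3@22:L b4@23:R]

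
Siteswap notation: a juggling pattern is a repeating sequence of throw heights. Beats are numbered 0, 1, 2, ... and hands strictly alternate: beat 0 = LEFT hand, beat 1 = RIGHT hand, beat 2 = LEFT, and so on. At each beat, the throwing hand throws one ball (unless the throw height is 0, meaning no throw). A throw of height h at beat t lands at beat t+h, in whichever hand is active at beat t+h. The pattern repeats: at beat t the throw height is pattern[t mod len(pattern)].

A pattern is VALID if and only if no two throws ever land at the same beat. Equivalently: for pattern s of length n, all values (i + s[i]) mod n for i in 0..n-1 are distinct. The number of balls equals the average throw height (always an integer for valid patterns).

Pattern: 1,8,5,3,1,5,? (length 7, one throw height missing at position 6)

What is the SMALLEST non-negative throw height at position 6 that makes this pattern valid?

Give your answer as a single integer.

Answer: 5

Derivation:
i=0: (0 + 1) mod 7 = 1
i=1: (1 + 8) mod 7 = 2
i=2: (2 + 5) mod 7 = 0
i=3: (3 + 3) mod 7 = 6
i=4: (4 + 1) mod 7 = 5
i=5: (5 + 5) mod 7 = 3
i=6: s[i]=? (unknown)
Known residues: [0, 1, 2, 3, 5, 6]; need a permutation of 0..6, so missing residue r = 4
Need (6 + s) mod 7 = 4; smallest s = (4 - 6) mod 7 = 5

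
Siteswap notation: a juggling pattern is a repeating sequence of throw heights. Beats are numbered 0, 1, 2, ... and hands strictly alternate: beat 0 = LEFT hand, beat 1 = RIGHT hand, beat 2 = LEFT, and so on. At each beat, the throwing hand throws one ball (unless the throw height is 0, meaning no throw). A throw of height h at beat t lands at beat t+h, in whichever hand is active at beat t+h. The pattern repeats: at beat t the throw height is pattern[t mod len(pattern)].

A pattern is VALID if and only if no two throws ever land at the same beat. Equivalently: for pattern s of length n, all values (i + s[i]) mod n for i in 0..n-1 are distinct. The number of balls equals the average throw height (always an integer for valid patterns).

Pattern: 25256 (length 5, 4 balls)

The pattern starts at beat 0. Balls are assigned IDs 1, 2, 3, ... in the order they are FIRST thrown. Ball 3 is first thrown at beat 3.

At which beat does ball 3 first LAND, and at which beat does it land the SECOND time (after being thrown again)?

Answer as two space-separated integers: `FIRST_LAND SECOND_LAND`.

Answer: 8 13

Derivation:
Beat 0 (L): throw ball1 h=2 -> lands@2:L; in-air after throw: [b1@2:L]
Beat 1 (R): throw ball2 h=5 -> lands@6:L; in-air after throw: [b1@2:L b2@6:L]
Beat 2 (L): throw ball1 h=2 -> lands@4:L; in-air after throw: [b1@4:L b2@6:L]
Beat 3 (R): throw ball3 h=5 -> lands@8:L; in-air after throw: [b1@4:L b2@6:L b3@8:L]
Beat 4 (L): throw ball1 h=6 -> lands@10:L; in-air after throw: [b2@6:L b3@8:L b1@10:L]
Beat 5 (R): throw ball4 h=2 -> lands@7:R; in-air after throw: [b2@6:L b4@7:R b3@8:L b1@10:L]
Beat 6 (L): throw ball2 h=5 -> lands@11:R; in-air after throw: [b4@7:R b3@8:L b1@10:L b2@11:R]
Beat 7 (R): throw ball4 h=2 -> lands@9:R; in-air after throw: [b3@8:L b4@9:R b1@10:L b2@11:R]
Beat 8 (L): throw ball3 h=5 -> lands@13:R; in-air after throw: [b4@9:R b1@10:L b2@11:R b3@13:R]
Beat 9 (R): throw ball4 h=6 -> lands@15:R; in-air after throw: [b1@10:L b2@11:R b3@13:R b4@15:R]
Beat 10 (L): throw ball1 h=2 -> lands@12:L; in-air after throw: [b2@11:R b1@12:L b3@13:R b4@15:R]
Beat 11 (R): throw ball2 h=5 -> lands@16:L; in-air after throw: [b1@12:L b3@13:R b4@15:R b2@16:L]
Ball 3: thrown@3 h=5 -> first land @8; rethrown@8 h=5 -> second land @13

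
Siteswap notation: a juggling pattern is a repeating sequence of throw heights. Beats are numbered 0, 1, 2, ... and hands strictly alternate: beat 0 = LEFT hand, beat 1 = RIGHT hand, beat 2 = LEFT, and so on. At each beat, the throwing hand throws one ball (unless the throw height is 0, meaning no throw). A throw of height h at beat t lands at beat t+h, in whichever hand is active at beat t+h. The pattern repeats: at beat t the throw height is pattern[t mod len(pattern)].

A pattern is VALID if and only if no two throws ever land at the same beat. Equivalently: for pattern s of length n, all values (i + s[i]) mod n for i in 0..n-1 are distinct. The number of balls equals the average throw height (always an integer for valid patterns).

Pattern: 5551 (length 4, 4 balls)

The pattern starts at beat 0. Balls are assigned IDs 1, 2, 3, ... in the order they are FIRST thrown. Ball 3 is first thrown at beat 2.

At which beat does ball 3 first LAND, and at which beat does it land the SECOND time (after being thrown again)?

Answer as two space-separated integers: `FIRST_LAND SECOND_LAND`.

Answer: 7 8

Derivation:
Beat 0 (L): throw ball1 h=5 -> lands@5:R; in-air after throw: [b1@5:R]
Beat 1 (R): throw ball2 h=5 -> lands@6:L; in-air after throw: [b1@5:R b2@6:L]
Beat 2 (L): throw ball3 h=5 -> lands@7:R; in-air after throw: [b1@5:R b2@6:L b3@7:R]
Beat 3 (R): throw ball4 h=1 -> lands@4:L; in-air after throw: [b4@4:L b1@5:R b2@6:L b3@7:R]
Beat 4 (L): throw ball4 h=5 -> lands@9:R; in-air after throw: [b1@5:R b2@6:L b3@7:R b4@9:R]
Beat 5 (R): throw ball1 h=5 -> lands@10:L; in-air after throw: [b2@6:L b3@7:R b4@9:R b1@10:L]
Beat 6 (L): throw ball2 h=5 -> lands@11:R; in-air after throw: [b3@7:R b4@9:R b1@10:L b2@11:R]
Beat 7 (R): throw ball3 h=1 -> lands@8:L; in-air after throw: [b3@8:L b4@9:R b1@10:L b2@11:R]
Beat 8 (L): throw ball3 h=5 -> lands@13:R; in-air after throw: [b4@9:R b1@10:L b2@11:R b3@13:R]
Ball 3: thrown@2 h=5 -> first land @7; rethrown@7 h=1 -> second land @8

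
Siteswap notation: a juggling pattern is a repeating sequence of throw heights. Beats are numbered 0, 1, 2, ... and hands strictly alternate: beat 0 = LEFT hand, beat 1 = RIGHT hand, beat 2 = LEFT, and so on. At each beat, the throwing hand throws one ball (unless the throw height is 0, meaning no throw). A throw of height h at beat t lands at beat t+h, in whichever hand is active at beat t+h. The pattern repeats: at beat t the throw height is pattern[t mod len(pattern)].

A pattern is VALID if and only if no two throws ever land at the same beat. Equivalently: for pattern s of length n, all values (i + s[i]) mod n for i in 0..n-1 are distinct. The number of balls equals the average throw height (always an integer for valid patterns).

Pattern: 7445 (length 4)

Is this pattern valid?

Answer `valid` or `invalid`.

i=0: (i + s[i]) mod n = (0 + 7) mod 4 = 3
i=1: (i + s[i]) mod n = (1 + 4) mod 4 = 1
i=2: (i + s[i]) mod n = (2 + 4) mod 4 = 2
i=3: (i + s[i]) mod n = (3 + 5) mod 4 = 0
Residues: [3, 1, 2, 0], distinct: True

Answer: valid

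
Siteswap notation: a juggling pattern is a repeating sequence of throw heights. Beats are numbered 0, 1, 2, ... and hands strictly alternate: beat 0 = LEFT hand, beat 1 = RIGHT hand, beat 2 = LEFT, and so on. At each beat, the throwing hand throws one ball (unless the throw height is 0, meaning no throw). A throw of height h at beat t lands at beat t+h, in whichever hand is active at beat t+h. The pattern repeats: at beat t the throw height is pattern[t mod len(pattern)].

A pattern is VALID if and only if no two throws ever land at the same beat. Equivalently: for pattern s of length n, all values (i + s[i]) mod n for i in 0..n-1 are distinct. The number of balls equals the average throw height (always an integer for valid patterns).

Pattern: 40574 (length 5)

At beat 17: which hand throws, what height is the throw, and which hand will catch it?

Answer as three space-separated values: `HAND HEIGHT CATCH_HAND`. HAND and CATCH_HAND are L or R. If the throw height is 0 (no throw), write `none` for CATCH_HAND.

Beat 17: 17 mod 2 = 1, so hand = R
Throw height = pattern[17 mod 5] = pattern[2] = 5
Lands at beat 17+5=22, 22 mod 2 = 0, so catch hand = L

Answer: R 5 L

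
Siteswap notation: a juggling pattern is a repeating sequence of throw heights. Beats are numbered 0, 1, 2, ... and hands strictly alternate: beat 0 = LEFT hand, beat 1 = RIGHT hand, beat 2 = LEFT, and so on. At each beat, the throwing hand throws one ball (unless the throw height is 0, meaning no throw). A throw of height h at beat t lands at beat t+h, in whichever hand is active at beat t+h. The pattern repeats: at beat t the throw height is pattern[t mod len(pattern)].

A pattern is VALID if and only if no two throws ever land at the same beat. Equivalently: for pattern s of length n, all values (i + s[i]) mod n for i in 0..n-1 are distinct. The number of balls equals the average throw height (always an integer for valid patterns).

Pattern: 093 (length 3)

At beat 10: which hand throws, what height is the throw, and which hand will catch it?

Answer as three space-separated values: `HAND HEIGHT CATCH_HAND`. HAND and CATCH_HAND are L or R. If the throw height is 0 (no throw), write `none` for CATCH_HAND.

Beat 10: 10 mod 2 = 0, so hand = L
Throw height = pattern[10 mod 3] = pattern[1] = 9
Lands at beat 10+9=19, 19 mod 2 = 1, so catch hand = R

Answer: L 9 R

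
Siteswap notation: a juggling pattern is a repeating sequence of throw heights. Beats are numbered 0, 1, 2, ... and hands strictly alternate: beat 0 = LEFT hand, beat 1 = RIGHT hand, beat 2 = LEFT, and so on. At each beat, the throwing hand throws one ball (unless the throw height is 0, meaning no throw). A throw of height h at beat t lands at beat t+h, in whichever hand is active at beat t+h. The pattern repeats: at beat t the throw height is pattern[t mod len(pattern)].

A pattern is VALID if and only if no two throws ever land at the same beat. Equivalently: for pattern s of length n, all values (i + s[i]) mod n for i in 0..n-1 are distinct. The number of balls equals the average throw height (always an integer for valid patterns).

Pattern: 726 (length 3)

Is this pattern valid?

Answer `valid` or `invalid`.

i=0: (i + s[i]) mod n = (0 + 7) mod 3 = 1
i=1: (i + s[i]) mod n = (1 + 2) mod 3 = 0
i=2: (i + s[i]) mod n = (2 + 6) mod 3 = 2
Residues: [1, 0, 2], distinct: True

Answer: valid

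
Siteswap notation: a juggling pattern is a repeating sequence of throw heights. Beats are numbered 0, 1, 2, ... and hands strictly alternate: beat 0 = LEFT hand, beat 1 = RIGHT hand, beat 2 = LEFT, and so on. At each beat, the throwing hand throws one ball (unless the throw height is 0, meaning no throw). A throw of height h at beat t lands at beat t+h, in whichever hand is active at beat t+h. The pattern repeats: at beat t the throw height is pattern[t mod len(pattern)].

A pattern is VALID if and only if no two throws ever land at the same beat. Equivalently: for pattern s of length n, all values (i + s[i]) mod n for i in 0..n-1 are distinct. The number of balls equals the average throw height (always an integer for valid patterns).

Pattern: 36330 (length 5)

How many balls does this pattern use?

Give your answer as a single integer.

Pattern = [3, 6, 3, 3, 0], length n = 5
  position 0: throw height = 3, running sum = 3
  position 1: throw height = 6, running sum = 9
  position 2: throw height = 3, running sum = 12
  position 3: throw height = 3, running sum = 15
  position 4: throw height = 0, running sum = 15
Total sum = 15; balls = sum / n = 15 / 5 = 3

Answer: 3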